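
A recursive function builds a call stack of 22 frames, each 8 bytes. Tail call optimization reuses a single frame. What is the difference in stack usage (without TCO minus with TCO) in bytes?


Without TCO: 22 * 8 = 176 bytes
With TCO: reuse 1 frame = 8 bytes
Savings = 176 - 8 = 168

168


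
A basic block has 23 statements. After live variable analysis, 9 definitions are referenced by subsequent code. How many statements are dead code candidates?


Dead code = total statements - live definitions
= 23 - 9 = 14

14


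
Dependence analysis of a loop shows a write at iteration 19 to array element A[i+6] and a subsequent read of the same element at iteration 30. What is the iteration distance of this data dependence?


Distance = read iteration - write iteration
= 30 - 19 = 11

11


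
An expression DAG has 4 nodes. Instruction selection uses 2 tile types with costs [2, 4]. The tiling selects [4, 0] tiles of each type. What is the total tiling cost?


Total cost = sum(count_i * cost_i)
= 4*2 + 0*4
= 8

8


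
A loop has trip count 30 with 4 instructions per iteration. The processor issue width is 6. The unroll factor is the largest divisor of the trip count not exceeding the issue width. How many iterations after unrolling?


Largest divisor of 30 <= 6 is 6
New iterations = 30 / 6 = 5

5


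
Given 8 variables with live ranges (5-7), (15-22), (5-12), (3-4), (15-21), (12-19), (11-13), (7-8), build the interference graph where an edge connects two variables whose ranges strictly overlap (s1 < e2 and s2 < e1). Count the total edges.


Check all pairs for overlapping intervals.
Two intervals (s1,e1) and (s2,e2) overlap if s1 < e2 and s2 < e1.
v0 (5-7) vs v1..v7: overlaps v2 -> 1
v1 (15-22) vs v2..v7: overlaps v4, v5 -> 2
v2 (5-12) vs v3..v7: overlaps v6, v7 -> 2
v3 (3-4) vs v4..v7: overlaps none -> 0
v4 (15-21) vs v5..v7: overlaps v5 -> 1
v5 (12-19) vs v6..v7: overlaps v6 -> 1
v6 (11-13) vs v7: overlaps none -> 0
Total overlapping pairs = 1 + 2 + 2 + 0 + 1 + 1 + 0 = 7

7


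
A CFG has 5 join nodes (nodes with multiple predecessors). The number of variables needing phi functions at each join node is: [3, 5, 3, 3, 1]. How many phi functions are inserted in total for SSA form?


Total phi functions = sum of phi functions at each join node
= 3 + 5 + 3 + 3 + 1 = 15

15


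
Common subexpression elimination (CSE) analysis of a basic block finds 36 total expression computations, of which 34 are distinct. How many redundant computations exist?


CSE count = total expressions - unique expressions
= 36 - 34 = 2

2


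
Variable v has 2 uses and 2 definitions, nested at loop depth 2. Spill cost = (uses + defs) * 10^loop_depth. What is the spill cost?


uses + defs = 2 + 2 = 4
10^2 = 100
Spill cost = 4 * 100 = 400

400


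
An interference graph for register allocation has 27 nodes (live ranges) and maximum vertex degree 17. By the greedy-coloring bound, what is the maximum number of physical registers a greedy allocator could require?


Greedy coloring never needs more than (max_degree + 1) colors: when coloring a vertex, at most max_degree neighbors are already colored.
Upper bound = 17 + 1 = 18

18


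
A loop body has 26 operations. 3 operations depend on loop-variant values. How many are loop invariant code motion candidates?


Invariant candidates = total - loop-dependent
= 26 - 3 = 23

23


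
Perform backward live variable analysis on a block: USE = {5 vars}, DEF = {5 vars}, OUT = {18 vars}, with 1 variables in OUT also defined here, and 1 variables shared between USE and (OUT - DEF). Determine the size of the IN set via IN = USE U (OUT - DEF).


OUT - DEF: 18 - 1 = 17
|IN| = |USE| + |OUT - DEF| - |USE ∩ (OUT - DEF)| = 5 + 17 - 1 = 21

21


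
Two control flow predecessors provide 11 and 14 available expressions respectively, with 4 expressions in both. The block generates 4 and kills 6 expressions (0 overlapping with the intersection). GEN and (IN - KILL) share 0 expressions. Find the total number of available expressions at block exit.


IN = intersection of predecessors = 4
IN - KILL = 4 - 0 = 4
|OUT| = |GEN| + |IN - KILL| - |GEN ∩ (IN - KILL)| = 4 + 4 - 0 = 8

8


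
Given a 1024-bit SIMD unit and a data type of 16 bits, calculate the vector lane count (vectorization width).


Width = SIMD bits / data type bits
= 1024 / 16 = 64

64


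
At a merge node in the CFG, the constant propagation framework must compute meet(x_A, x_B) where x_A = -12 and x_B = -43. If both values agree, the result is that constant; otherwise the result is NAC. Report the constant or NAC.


Meet operation: if both paths give the same constant, result is that constant; if they differ, result is NAC (not-a-constant).
Path A: -12, Path B: -43 -> differ
Result: not-a-constant -> NAC

NAC


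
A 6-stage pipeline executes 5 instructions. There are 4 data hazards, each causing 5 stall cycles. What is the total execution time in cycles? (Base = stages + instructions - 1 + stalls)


Base cycles = 6 + 5 - 1 = 10
Total stalls = 4 * 5 = 20
Total = 10 + 20 = 30

30


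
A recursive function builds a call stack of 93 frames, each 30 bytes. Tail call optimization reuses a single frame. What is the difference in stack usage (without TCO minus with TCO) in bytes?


Without TCO: 93 * 30 = 2790 bytes
With TCO: reuse 1 frame = 30 bytes
Savings = 2790 - 30 = 2760

2760


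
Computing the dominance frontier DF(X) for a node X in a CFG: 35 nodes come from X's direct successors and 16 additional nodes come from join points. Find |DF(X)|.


DF(X) = direct successor contributions + join point contributions
= 35 + 16 = 51

51


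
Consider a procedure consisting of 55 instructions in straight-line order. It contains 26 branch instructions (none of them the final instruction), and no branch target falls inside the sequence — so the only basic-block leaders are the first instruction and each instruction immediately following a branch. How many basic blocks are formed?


With no in-sequence branch targets, the leaders are the first instruction plus the instruction after each branch.
Number of basic blocks = branches + 1
= 26 + 1 = 27

27


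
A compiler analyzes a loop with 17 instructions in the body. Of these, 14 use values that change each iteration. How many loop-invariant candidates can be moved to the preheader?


Invariant candidates = total - loop-dependent
= 17 - 14 = 3

3


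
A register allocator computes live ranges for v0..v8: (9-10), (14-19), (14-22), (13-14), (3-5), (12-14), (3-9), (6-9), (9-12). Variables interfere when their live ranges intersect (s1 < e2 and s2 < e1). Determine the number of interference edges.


Check all pairs for overlapping intervals.
Two intervals (s1,e1) and (s2,e2) overlap if s1 < e2 and s2 < e1.
v0 (9-10) vs v1..v8: overlaps v8 -> 1
v1 (14-19) vs v2..v8: overlaps v2 -> 1
v2 (14-22) vs v3..v8: overlaps none -> 0
v3 (13-14) vs v4..v8: overlaps v5 -> 1
v4 (3-5) vs v5..v8: overlaps v6 -> 1
v5 (12-14) vs v6..v8: overlaps none -> 0
v6 (3-9) vs v7..v8: overlaps v7 -> 1
v7 (6-9) vs v8: overlaps none -> 0
Total overlapping pairs = 1 + 1 + 0 + 1 + 1 + 0 + 1 + 0 = 5

5


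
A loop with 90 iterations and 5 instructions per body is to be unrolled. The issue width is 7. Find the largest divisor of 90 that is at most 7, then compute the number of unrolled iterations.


Largest divisor of 90 <= 7 is 6
New iterations = 90 / 6 = 15

15


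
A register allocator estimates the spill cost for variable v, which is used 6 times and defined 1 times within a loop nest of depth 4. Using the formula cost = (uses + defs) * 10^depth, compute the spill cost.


uses + defs = 6 + 1 = 7
10^4 = 10000
Spill cost = 7 * 10000 = 70000

70000


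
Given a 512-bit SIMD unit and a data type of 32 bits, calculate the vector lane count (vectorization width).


Width = SIMD bits / data type bits
= 512 / 32 = 16

16


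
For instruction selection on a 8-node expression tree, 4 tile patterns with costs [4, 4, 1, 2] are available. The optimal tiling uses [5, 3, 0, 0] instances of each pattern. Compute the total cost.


Total cost = sum(count_i * cost_i)
= 5*4 + 3*4 + 0*1 + 0*2
= 32

32


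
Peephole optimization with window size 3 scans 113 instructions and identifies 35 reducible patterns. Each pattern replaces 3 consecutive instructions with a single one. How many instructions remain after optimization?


Each match removes 2 instructions.
Total removed = 35 * 2 = 70
Remaining = 113 - 70 = 43

43


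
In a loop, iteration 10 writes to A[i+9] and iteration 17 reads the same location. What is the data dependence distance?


Distance = read iteration - write iteration
= 17 - 10 = 7

7


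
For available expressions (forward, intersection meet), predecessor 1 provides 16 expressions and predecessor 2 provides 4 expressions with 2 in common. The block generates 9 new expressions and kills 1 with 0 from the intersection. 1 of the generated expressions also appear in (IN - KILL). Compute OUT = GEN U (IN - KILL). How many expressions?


IN = intersection of predecessors = 2
IN - KILL = 2 - 0 = 2
|OUT| = |GEN| + |IN - KILL| - |GEN ∩ (IN - KILL)| = 9 + 2 - 1 = 10

10


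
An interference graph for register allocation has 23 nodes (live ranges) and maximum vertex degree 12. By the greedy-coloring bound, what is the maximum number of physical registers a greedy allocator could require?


Greedy coloring never needs more than (max_degree + 1) colors: when coloring a vertex, at most max_degree neighbors are already colored.
Upper bound = 12 + 1 = 13

13


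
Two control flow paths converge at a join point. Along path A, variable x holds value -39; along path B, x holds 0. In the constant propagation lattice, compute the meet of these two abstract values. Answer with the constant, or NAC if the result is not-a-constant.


Meet operation: if both paths give the same constant, result is that constant; if they differ, result is NAC (not-a-constant).
Path A: -39, Path B: 0 -> differ
Result: not-a-constant -> NAC

NAC


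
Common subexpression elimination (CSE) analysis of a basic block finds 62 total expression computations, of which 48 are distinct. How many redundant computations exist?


CSE count = total expressions - unique expressions
= 62 - 48 = 14

14


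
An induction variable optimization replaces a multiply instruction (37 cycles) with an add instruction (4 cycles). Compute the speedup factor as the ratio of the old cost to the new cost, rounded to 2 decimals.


Ratio = mult_cost / add_cost = 37 / 4 = 9.25

9.25


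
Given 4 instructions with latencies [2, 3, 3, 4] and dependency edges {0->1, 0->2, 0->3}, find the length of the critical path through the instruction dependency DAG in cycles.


Compute longest path through dependency graph: dist(Ik) = max over predecessors of dist + latency(Ik).
dist(I0) = latency 2 = 2
dist(I1) = dist(I0) + 3 = 2 + 3 = 5
dist(I2) = dist(I0) + 3 = 2 + 3 = 5
dist(I3) = dist(I0) + 4 = 2 + 4 = 6
Critical path = max dist = 6

6


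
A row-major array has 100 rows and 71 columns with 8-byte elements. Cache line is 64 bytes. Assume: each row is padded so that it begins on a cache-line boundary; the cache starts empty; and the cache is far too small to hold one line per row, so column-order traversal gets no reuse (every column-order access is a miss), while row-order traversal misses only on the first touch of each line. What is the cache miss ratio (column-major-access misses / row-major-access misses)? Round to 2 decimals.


Each row occupies 71 * 8 = 568 bytes and starts on a line boundary, so it spans ceil(568 / 64) = 9 cache lines.
Row-major traversal misses (one per line touched): 100 * ceil(71 * 8 / 64) = 900
Column-major traversal misses (no reuse, every access misses): 100 * 71 = 7100
Ratio = 7100 / 900 = 7.89

7.89


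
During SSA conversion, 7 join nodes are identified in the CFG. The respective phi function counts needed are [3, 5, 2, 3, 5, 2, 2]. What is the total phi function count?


Total phi functions = sum of phi functions at each join node
= 3 + 5 + 2 + 3 + 5 + 2 + 2 = 22

22


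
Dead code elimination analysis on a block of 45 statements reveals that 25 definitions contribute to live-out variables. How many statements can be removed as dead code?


Dead code = total statements - live definitions
= 45 - 25 = 20

20


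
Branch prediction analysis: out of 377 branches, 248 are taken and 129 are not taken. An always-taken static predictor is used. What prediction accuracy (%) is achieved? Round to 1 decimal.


Predictor: always-taken
Correct predictions = 248
Accuracy = 248 / 377 * 100 = 65.8%

65.8


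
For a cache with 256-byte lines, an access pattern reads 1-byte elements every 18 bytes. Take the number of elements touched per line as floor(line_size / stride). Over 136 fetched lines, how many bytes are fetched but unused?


Elements per line = floor(256 / 18) = 14
Bytes used per line = 14 * 1 = 14
Wasted per line = 256 - 14 = 242
Total wasted = 242 * 136 = 32912

32912


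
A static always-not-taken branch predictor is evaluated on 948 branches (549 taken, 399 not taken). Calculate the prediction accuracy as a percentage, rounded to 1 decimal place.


Predictor: always-not-taken
Correct predictions = 399
Accuracy = 399 / 948 * 100 = 42.1%

42.1


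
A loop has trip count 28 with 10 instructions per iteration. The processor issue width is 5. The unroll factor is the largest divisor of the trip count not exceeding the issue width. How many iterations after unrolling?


Largest divisor of 28 <= 5 is 4
New iterations = 28 / 4 = 7

7


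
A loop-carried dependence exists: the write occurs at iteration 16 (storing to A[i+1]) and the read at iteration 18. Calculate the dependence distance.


Distance = read iteration - write iteration
= 18 - 16 = 2

2


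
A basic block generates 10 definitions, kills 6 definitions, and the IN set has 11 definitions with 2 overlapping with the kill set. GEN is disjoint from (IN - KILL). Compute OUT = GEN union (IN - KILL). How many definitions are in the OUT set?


IN - KILL: 11 - 2 = 9 surviving definitions
OUT = GEN + surviving = 10 + 9 = 19

19


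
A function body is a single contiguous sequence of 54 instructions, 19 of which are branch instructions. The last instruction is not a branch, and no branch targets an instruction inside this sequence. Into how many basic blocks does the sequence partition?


With no in-sequence branch targets, the leaders are the first instruction plus the instruction after each branch.
Number of basic blocks = branches + 1
= 19 + 1 = 20

20


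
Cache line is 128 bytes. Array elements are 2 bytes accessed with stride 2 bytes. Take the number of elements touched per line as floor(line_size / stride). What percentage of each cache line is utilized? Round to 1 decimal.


Elements per cache line = floor(128 / 2) = 64
Bytes used = 64 * 2 = 128
Utilization = 128 / 128 * 100 = 100.0%

100.0


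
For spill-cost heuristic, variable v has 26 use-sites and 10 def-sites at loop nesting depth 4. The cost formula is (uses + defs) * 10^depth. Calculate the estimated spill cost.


uses + defs = 26 + 10 = 36
10^4 = 10000
Spill cost = 36 * 10000 = 360000

360000


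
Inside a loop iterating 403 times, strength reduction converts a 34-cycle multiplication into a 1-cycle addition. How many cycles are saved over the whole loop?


Per-iteration saving = 34 - 1 = 33
Total saved = 403 * 33 = 13299

13299


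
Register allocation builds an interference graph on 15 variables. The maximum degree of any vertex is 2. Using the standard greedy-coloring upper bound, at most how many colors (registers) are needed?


Greedy coloring never needs more than (max_degree + 1) colors: when coloring a vertex, at most max_degree neighbors are already colored.
Upper bound = 2 + 1 = 3

3


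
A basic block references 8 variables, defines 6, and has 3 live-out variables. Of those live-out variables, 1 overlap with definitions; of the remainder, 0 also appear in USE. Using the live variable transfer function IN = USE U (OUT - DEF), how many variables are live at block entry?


OUT - DEF: 3 - 1 = 2
|IN| = |USE| + |OUT - DEF| - |USE ∩ (OUT - DEF)| = 8 + 2 - 0 = 10

10


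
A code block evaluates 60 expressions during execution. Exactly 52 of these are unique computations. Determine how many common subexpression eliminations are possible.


CSE count = total expressions - unique expressions
= 60 - 52 = 8

8


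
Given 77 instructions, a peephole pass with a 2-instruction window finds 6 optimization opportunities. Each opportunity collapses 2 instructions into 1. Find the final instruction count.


Each match removes 1 instructions.
Total removed = 6 * 1 = 6
Remaining = 77 - 6 = 71

71


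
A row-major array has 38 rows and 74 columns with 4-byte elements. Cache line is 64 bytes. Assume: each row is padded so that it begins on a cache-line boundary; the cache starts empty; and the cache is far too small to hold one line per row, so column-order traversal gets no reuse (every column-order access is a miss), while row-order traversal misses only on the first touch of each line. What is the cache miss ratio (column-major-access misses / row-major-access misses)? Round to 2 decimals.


Each row occupies 74 * 4 = 296 bytes and starts on a line boundary, so it spans ceil(296 / 64) = 5 cache lines.
Row-major traversal misses (one per line touched): 38 * ceil(74 * 4 / 64) = 190
Column-major traversal misses (no reuse, every access misses): 38 * 74 = 2812
Ratio = 2812 / 190 = 14.8

14.8


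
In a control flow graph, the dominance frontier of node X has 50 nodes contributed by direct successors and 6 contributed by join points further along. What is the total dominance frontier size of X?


DF(X) = direct successor contributions + join point contributions
= 50 + 6 = 56

56


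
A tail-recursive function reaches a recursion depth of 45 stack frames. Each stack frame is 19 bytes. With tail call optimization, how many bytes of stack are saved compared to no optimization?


Without TCO: 45 * 19 = 855 bytes
With TCO: reuse 1 frame = 19 bytes
Savings = 855 - 19 = 836

836


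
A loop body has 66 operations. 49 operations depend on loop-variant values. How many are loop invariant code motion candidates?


Invariant candidates = total - loop-dependent
= 66 - 49 = 17

17


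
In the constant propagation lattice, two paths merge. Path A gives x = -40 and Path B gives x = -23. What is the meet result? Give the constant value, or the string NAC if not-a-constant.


Meet operation: if both paths give the same constant, result is that constant; if they differ, result is NAC (not-a-constant).
Path A: -40, Path B: -23 -> differ
Result: not-a-constant -> NAC

NAC


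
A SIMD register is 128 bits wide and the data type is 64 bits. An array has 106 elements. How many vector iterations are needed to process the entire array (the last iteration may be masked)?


Width = 128 / 64 = 2 elements per vector op
Iterations = ceil(106 / 2) = 53

53


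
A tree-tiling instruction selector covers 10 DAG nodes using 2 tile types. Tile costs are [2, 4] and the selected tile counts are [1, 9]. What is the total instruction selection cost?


Total cost = sum(count_i * cost_i)
= 1*2 + 9*4
= 38

38


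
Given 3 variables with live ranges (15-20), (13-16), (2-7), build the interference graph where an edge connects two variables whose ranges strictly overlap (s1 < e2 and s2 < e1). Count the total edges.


Check all pairs for overlapping intervals.
Two intervals (s1,e1) and (s2,e2) overlap if s1 < e2 and s2 < e1.
v0 (15-20) vs v1..v2: overlaps v1 -> 1
v1 (13-16) vs v2: overlaps none -> 0
Total overlapping pairs = 1 + 0 = 1

1


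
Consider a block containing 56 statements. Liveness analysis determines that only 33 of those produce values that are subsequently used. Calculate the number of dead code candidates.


Dead code = total statements - live definitions
= 56 - 33 = 23

23


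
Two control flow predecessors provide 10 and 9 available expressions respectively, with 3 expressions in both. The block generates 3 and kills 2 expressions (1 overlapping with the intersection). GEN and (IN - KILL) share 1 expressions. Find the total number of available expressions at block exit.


IN = intersection of predecessors = 3
IN - KILL = 3 - 1 = 2
|OUT| = |GEN| + |IN - KILL| - |GEN ∩ (IN - KILL)| = 3 + 2 - 1 = 4

4


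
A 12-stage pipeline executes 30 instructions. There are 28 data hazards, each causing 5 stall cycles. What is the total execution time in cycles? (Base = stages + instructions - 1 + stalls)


Base cycles = 12 + 30 - 1 = 41
Total stalls = 28 * 5 = 140
Total = 41 + 140 = 181

181


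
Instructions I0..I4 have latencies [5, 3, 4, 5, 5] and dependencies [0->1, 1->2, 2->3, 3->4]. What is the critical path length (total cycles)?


Compute longest path through dependency graph: dist(Ik) = max over predecessors of dist + latency(Ik).
dist(I0) = latency 5 = 5
dist(I1) = dist(I0) + 3 = 5 + 3 = 8
dist(I2) = dist(I1) + 4 = 8 + 4 = 12
dist(I3) = dist(I2) + 5 = 12 + 5 = 17
dist(I4) = dist(I3) + 5 = 17 + 5 = 22
Critical path = max dist = 22

22


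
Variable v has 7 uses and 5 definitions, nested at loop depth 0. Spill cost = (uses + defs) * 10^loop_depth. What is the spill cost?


uses + defs = 7 + 5 = 12
10^0 = 1
Spill cost = 12 * 1 = 12

12


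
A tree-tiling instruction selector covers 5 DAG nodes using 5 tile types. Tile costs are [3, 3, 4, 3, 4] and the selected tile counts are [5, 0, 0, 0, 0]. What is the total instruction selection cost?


Total cost = sum(count_i * cost_i)
= 5*3 + 0*3 + 0*4 + 0*3 + 0*4
= 15

15


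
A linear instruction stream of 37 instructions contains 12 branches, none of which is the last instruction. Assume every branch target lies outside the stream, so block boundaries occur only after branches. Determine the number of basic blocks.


With no in-sequence branch targets, the leaders are the first instruction plus the instruction after each branch.
Number of basic blocks = branches + 1
= 12 + 1 = 13

13


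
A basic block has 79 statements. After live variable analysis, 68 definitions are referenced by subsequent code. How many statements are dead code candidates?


Dead code = total statements - live definitions
= 79 - 68 = 11

11


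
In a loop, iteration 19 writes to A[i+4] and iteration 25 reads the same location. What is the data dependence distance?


Distance = read iteration - write iteration
= 25 - 19 = 6

6


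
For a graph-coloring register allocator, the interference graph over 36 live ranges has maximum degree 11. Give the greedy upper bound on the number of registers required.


Greedy coloring never needs more than (max_degree + 1) colors: when coloring a vertex, at most max_degree neighbors are already colored.
Upper bound = 11 + 1 = 12

12


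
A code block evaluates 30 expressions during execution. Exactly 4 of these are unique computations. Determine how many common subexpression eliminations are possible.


CSE count = total expressions - unique expressions
= 30 - 4 = 26

26


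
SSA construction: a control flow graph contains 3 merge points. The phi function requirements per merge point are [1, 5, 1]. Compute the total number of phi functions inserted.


Total phi functions = sum of phi functions at each join node
= 1 + 5 + 1 = 7

7


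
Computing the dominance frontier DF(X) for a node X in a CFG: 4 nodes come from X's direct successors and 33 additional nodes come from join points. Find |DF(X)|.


DF(X) = direct successor contributions + join point contributions
= 4 + 33 = 37

37


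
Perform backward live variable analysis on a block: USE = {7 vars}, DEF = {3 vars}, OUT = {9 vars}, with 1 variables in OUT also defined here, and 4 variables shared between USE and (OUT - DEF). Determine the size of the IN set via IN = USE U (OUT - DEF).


OUT - DEF: 9 - 1 = 8
|IN| = |USE| + |OUT - DEF| - |USE ∩ (OUT - DEF)| = 7 + 8 - 4 = 11

11


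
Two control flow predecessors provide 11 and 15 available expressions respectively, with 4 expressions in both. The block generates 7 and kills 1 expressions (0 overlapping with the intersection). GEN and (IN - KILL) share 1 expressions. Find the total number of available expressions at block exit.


IN = intersection of predecessors = 4
IN - KILL = 4 - 0 = 4
|OUT| = |GEN| + |IN - KILL| - |GEN ∩ (IN - KILL)| = 7 + 4 - 1 = 10

10


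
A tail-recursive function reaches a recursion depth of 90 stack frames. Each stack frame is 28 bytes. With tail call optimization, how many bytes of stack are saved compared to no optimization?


Without TCO: 90 * 28 = 2520 bytes
With TCO: reuse 1 frame = 28 bytes
Savings = 2520 - 28 = 2492

2492


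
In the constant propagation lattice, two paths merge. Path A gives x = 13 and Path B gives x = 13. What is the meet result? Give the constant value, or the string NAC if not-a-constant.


Meet operation: if both paths give the same constant, result is that constant; if they differ, result is NAC (not-a-constant).
Path A: 13, Path B: 13 -> equal
Result: constant -> 13

13


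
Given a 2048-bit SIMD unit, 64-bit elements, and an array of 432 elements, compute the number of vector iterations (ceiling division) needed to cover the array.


Width = 2048 / 64 = 32 elements per vector op
Iterations = ceil(432 / 32) = 14

14


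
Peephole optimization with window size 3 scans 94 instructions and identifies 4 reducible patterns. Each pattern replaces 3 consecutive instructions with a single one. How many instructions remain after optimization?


Each match removes 2 instructions.
Total removed = 4 * 2 = 8
Remaining = 94 - 8 = 86

86


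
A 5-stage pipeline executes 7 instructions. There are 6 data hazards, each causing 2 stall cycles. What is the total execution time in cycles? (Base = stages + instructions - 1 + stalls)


Base cycles = 5 + 7 - 1 = 11
Total stalls = 6 * 2 = 12
Total = 11 + 12 = 23

23


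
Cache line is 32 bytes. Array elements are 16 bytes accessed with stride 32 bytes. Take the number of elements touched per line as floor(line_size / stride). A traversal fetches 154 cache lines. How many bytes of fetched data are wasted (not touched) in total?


Elements per line = floor(32 / 32) = 1
Bytes used per line = 1 * 16 = 16
Wasted per line = 32 - 16 = 16
Total wasted = 16 * 154 = 2464

2464


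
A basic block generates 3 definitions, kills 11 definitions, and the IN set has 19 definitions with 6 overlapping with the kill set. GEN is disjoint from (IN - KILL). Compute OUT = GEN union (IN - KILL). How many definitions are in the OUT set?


IN - KILL: 19 - 6 = 13 surviving definitions
OUT = GEN + surviving = 3 + 13 = 16

16


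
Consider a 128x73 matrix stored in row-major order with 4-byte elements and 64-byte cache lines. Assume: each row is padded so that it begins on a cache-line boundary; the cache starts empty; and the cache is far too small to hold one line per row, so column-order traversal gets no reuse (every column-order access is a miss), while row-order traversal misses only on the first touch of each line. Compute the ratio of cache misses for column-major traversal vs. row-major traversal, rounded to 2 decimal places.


Each row occupies 73 * 4 = 292 bytes and starts on a line boundary, so it spans ceil(292 / 64) = 5 cache lines.
Row-major traversal misses (one per line touched): 128 * ceil(73 * 4 / 64) = 640
Column-major traversal misses (no reuse, every access misses): 128 * 73 = 9344
Ratio = 9344 / 640 = 14.6

14.6


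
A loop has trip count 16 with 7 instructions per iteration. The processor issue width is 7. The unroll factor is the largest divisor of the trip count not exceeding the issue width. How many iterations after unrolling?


Largest divisor of 16 <= 7 is 4
New iterations = 16 / 4 = 4

4


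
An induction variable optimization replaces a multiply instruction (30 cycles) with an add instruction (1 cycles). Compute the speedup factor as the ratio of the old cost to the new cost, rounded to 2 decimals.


Ratio = mult_cost / add_cost = 30 / 1 = 30.0

30.0


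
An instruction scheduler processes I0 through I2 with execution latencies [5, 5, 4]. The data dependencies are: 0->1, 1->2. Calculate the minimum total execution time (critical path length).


Compute longest path through dependency graph: dist(Ik) = max over predecessors of dist + latency(Ik).
dist(I0) = latency 5 = 5
dist(I1) = dist(I0) + 5 = 5 + 5 = 10
dist(I2) = dist(I1) + 4 = 10 + 4 = 14
Critical path = max dist = 14

14


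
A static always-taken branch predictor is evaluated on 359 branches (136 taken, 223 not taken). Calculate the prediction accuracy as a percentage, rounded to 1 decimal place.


Predictor: always-taken
Correct predictions = 136
Accuracy = 136 / 359 * 100 = 37.9%

37.9


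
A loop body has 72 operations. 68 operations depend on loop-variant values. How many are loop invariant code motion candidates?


Invariant candidates = total - loop-dependent
= 72 - 68 = 4

4


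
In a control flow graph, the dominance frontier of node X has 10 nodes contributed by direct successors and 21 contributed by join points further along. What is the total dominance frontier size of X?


DF(X) = direct successor contributions + join point contributions
= 10 + 21 = 31

31


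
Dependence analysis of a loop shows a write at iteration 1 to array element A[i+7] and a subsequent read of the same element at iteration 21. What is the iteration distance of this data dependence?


Distance = read iteration - write iteration
= 21 - 1 = 20

20


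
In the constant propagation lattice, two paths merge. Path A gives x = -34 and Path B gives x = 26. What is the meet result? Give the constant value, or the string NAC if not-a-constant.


Meet operation: if both paths give the same constant, result is that constant; if they differ, result is NAC (not-a-constant).
Path A: -34, Path B: 26 -> differ
Result: not-a-constant -> NAC

NAC


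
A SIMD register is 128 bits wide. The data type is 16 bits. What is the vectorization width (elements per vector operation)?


Width = SIMD bits / data type bits
= 128 / 16 = 8

8


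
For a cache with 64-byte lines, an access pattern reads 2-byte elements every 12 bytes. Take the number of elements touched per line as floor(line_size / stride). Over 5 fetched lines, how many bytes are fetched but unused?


Elements per line = floor(64 / 12) = 5
Bytes used per line = 5 * 2 = 10
Wasted per line = 64 - 10 = 54
Total wasted = 54 * 5 = 270

270


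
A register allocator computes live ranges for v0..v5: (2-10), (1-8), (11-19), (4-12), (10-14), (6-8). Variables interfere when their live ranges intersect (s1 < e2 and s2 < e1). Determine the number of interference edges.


Check all pairs for overlapping intervals.
Two intervals (s1,e1) and (s2,e2) overlap if s1 < e2 and s2 < e1.
v0 (2-10) vs v1..v5: overlaps v1, v3, v5 -> 3
v1 (1-8) vs v2..v5: overlaps v3, v5 -> 2
v2 (11-19) vs v3..v5: overlaps v3, v4 -> 2
v3 (4-12) vs v4..v5: overlaps v4, v5 -> 2
v4 (10-14) vs v5: overlaps none -> 0
Total overlapping pairs = 3 + 2 + 2 + 2 + 0 = 9

9


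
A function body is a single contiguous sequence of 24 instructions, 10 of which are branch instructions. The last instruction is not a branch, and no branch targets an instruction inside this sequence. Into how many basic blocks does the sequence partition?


With no in-sequence branch targets, the leaders are the first instruction plus the instruction after each branch.
Number of basic blocks = branches + 1
= 10 + 1 = 11

11


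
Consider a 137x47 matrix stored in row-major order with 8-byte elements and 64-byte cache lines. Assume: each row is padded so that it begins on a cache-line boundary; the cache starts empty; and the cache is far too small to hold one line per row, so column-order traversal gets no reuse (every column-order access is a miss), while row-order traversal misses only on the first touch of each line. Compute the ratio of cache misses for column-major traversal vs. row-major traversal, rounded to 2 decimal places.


Each row occupies 47 * 8 = 376 bytes and starts on a line boundary, so it spans ceil(376 / 64) = 6 cache lines.
Row-major traversal misses (one per line touched): 137 * ceil(47 * 8 / 64) = 822
Column-major traversal misses (no reuse, every access misses): 137 * 47 = 6439
Ratio = 6439 / 822 = 7.83

7.83


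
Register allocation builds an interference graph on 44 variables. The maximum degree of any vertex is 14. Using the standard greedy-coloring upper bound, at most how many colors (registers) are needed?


Greedy coloring never needs more than (max_degree + 1) colors: when coloring a vertex, at most max_degree neighbors are already colored.
Upper bound = 14 + 1 = 15

15


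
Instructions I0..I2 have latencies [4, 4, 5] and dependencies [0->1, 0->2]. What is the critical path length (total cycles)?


Compute longest path through dependency graph: dist(Ik) = max over predecessors of dist + latency(Ik).
dist(I0) = latency 4 = 4
dist(I1) = dist(I0) + 4 = 4 + 4 = 8
dist(I2) = dist(I0) + 5 = 4 + 5 = 9
Critical path = max dist = 9

9


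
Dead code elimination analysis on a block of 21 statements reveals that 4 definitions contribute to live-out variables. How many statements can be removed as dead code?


Dead code = total statements - live definitions
= 21 - 4 = 17

17


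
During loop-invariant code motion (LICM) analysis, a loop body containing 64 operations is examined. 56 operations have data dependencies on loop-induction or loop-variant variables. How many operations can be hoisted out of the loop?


Invariant candidates = total - loop-dependent
= 64 - 56 = 8

8


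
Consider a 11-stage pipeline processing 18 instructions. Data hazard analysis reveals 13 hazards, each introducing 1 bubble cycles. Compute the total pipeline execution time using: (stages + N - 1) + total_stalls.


Base cycles = 11 + 18 - 1 = 28
Total stalls = 13 * 1 = 13
Total = 28 + 13 = 41

41


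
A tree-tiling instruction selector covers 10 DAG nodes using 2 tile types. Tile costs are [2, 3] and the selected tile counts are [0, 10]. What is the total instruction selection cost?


Total cost = sum(count_i * cost_i)
= 0*2 + 10*3
= 30

30


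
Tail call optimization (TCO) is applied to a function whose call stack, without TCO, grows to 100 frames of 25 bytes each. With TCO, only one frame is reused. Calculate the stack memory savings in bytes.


Without TCO: 100 * 25 = 2500 bytes
With TCO: reuse 1 frame = 25 bytes
Savings = 2500 - 25 = 2475

2475


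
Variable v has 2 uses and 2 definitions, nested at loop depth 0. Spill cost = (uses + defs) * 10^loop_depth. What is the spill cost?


uses + defs = 2 + 2 = 4
10^0 = 1
Spill cost = 4 * 1 = 4

4


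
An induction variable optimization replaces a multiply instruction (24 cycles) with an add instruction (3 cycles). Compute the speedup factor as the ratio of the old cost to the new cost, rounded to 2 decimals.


Ratio = mult_cost / add_cost = 24 / 3 = 8.0

8.0


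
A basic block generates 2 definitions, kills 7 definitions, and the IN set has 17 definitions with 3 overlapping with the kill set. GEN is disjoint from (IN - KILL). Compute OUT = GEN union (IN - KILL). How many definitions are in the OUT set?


IN - KILL: 17 - 3 = 14 surviving definitions
OUT = GEN + surviving = 2 + 14 = 16

16


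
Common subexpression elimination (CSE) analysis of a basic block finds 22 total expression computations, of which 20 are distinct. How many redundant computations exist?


CSE count = total expressions - unique expressions
= 22 - 20 = 2

2


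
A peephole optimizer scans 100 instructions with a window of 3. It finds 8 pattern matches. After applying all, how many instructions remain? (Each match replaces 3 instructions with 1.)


Each match removes 2 instructions.
Total removed = 8 * 2 = 16
Remaining = 100 - 16 = 84

84


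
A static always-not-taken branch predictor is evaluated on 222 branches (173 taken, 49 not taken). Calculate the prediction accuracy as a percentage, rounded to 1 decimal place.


Predictor: always-not-taken
Correct predictions = 49
Accuracy = 49 / 222 * 100 = 22.1%

22.1


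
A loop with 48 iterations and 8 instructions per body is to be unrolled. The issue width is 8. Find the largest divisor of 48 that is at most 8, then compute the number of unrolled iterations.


Largest divisor of 48 <= 8 is 8
New iterations = 48 / 8 = 6

6


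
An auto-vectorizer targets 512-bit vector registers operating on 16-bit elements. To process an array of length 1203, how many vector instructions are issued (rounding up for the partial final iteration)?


Width = 512 / 16 = 32 elements per vector op
Iterations = ceil(1203 / 32) = 38

38


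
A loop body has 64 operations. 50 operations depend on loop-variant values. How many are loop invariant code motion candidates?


Invariant candidates = total - loop-dependent
= 64 - 50 = 14

14


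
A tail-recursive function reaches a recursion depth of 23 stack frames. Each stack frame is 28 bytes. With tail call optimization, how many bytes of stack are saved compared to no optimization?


Without TCO: 23 * 28 = 644 bytes
With TCO: reuse 1 frame = 28 bytes
Savings = 644 - 28 = 616

616


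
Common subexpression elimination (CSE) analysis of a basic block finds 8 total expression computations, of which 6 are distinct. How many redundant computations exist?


CSE count = total expressions - unique expressions
= 8 - 6 = 2

2


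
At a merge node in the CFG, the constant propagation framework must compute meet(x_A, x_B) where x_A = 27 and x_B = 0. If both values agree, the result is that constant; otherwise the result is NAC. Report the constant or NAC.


Meet operation: if both paths give the same constant, result is that constant; if they differ, result is NAC (not-a-constant).
Path A: 27, Path B: 0 -> differ
Result: not-a-constant -> NAC

NAC


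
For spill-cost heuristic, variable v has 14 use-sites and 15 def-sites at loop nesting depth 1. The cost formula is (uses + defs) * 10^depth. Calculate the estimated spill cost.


uses + defs = 14 + 15 = 29
10^1 = 10
Spill cost = 29 * 10 = 290

290


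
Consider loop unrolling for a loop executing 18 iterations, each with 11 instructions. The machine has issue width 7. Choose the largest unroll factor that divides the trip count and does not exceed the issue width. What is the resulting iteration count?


Largest divisor of 18 <= 7 is 6
New iterations = 18 / 6 = 3

3


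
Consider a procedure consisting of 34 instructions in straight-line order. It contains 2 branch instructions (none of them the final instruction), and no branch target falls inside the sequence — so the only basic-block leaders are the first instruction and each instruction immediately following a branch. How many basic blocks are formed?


With no in-sequence branch targets, the leaders are the first instruction plus the instruction after each branch.
Number of basic blocks = branches + 1
= 2 + 1 = 3

3


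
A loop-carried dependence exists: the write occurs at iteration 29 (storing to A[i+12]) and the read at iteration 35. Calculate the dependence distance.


Distance = read iteration - write iteration
= 35 - 29 = 6

6


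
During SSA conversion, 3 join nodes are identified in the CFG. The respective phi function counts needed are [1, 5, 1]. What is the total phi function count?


Total phi functions = sum of phi functions at each join node
= 1 + 5 + 1 = 7

7


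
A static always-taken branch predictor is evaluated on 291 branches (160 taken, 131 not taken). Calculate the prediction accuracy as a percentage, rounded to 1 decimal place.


Predictor: always-taken
Correct predictions = 160
Accuracy = 160 / 291 * 100 = 55.0%

55.0
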